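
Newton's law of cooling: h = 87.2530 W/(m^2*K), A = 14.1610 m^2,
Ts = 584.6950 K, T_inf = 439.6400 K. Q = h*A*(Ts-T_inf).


dT = 145.0550 K
Q = 87.2530 * 14.1610 * 145.0550 = 179228.4687 W

179228.4687 W


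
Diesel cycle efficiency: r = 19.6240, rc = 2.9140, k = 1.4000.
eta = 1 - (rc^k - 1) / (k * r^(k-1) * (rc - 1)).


r^(k-1) = 3.2894
rc^k = 4.4698
eta = 0.6063 = 60.6345%

60.6345%


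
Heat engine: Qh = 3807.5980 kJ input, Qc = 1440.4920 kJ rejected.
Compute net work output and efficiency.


W = 3807.5980 - 1440.4920 = 2367.1060 kJ
eta = 2367.1060 / 3807.5980 = 0.6217 = 62.1680%

W = 2367.1060 kJ, eta = 62.1680%


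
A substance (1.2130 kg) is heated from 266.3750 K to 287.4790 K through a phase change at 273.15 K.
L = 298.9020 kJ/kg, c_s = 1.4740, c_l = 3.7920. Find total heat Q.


Q1 (sensible, solid) = 1.2130 * 1.4740 * 6.7750 = 12.1134 kJ
Q2 (latent) = 1.2130 * 298.9020 = 362.5681 kJ
Q3 (sensible, liquid) = 1.2130 * 3.7920 * 14.3290 = 65.9090 kJ
Q_total = 440.5906 kJ

440.5906 kJ


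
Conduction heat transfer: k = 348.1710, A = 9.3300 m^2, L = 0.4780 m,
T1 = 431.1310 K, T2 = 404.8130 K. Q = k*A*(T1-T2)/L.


dT = 26.3180 K
Q = 348.1710 * 9.3300 * 26.3180 / 0.4780 = 178854.2336 W

178854.2336 W


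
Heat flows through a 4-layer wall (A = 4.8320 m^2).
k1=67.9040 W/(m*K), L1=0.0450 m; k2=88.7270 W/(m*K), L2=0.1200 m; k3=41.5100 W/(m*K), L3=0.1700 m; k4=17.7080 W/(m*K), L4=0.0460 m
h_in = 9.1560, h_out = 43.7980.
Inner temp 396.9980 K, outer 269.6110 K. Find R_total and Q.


R_conv_in = 1/(9.1560*4.8320) = 0.0226
R_1 = 0.0450/(67.9040*4.8320) = 0.0001
R_2 = 0.1200/(88.7270*4.8320) = 0.0003
R_3 = 0.1700/(41.5100*4.8320) = 0.0008
R_4 = 0.0460/(17.7080*4.8320) = 0.0005
R_conv_out = 1/(43.7980*4.8320) = 0.0047
R_total = 0.0291 K/W
Q = 127.3870 / 0.0291 = 4372.9838 W

R_total = 0.0291 K/W, Q = 4372.9838 W


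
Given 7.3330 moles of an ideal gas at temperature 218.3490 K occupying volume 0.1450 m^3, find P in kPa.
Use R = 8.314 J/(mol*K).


P = nRT/V = 7.3330 * 8.314 * 218.3490 / 0.1450
= 13311.9878 / 0.1450 = 91806.8127 Pa = 91.8068 kPa

91.8068 kPa


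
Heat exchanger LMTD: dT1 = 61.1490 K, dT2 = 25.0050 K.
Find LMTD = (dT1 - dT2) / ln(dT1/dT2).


dT1/dT2 = 2.4455
ln(dT1/dT2) = 0.8942
LMTD = 36.1440 / 0.8942 = 40.4188 K

40.4188 K


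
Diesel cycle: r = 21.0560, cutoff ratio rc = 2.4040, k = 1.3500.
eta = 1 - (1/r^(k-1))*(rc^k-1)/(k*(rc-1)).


r^(k-1) = 2.9052
rc^k = 3.2678
eta = 0.5882 = 58.8158%

58.8158%


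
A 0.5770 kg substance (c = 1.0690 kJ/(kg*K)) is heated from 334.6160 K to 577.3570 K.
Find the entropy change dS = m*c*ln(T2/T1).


T2/T1 = 1.7254
ln(T2/T1) = 0.5455
dS = 0.5770 * 1.0690 * 0.5455 = 0.3365 kJ/K

0.3365 kJ/K


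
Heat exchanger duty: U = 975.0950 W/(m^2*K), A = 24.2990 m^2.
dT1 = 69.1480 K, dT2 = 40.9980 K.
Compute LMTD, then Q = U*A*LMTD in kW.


LMTD = 53.8523 K
Q = 975.0950 * 24.2990 * 53.8523 = 1275967.9100 W = 1275.9679 kW

1275.9679 kW


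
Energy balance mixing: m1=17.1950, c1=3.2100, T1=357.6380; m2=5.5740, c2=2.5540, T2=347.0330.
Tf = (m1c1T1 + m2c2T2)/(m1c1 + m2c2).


num = 24680.5296
den = 69.4319
Tf = 355.4636 K

355.4636 K


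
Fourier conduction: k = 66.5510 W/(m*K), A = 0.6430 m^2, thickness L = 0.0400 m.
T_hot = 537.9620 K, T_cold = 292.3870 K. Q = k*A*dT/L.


dT = 245.5750 K
Q = 66.5510 * 0.6430 * 245.5750 / 0.0400 = 262717.9338 W

262717.9338 W


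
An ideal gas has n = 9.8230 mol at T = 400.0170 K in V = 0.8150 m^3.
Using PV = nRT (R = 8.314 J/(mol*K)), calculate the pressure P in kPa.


P = nRT/V = 9.8230 * 8.314 * 400.0170 / 0.8150
= 32668.7572 / 0.8150 = 40084.3646 Pa = 40.0844 kPa

40.0844 kPa


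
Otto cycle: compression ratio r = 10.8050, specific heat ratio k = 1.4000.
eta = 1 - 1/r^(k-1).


r^(k-1) = 2.5909
eta = 1 - 1/2.5909 = 0.6140 = 61.4033%

61.4033%


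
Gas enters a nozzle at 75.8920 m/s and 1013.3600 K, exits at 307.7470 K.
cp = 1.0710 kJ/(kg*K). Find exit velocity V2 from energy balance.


dT = 705.6130 K
2*cp*1000*dT = 1511423.0460
V1^2 = 5759.5957
V2 = sqrt(1517182.6417) = 1231.7397 m/s

1231.7397 m/s


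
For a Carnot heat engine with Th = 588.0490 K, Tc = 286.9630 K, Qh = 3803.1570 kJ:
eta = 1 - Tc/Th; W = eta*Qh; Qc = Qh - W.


eta = 1 - 286.9630/588.0490 = 0.5120
W = 0.5120 * 3803.1570 = 1947.2482 kJ
Qc = 3803.1570 - 1947.2482 = 1855.9088 kJ

eta = 51.2008%, W = 1947.2482 kJ, Qc = 1855.9088 kJ


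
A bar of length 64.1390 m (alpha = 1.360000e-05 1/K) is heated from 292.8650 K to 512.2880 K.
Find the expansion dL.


dT = 219.4230 K
dL = 1.360000e-05 * 64.1390 * 219.4230 = 0.191401 m
L_final = 64.330401 m

dL = 0.191401 m


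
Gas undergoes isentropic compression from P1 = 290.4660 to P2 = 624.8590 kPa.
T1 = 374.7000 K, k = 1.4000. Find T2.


(k-1)/k = 0.2857
(P2/P1)^exp = 1.2447
T2 = 374.7000 * 1.2447 = 466.3769 K

466.3769 K


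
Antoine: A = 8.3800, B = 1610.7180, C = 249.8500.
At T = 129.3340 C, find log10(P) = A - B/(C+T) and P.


C+T = 379.1840
B/(C+T) = 4.2479
log10(P) = 8.3800 - 4.2479 = 4.1321
P = 10^4.1321 = 13556.4731 mmHg

13556.4731 mmHg


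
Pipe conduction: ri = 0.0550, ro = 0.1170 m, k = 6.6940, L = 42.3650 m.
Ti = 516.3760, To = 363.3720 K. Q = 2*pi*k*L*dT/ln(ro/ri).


dT = 153.0040 K
ln(ro/ri) = 0.7548
Q = 2*pi*6.6940*42.3650*153.0040 / 0.7548 = 361177.1234 W

361177.1234 W


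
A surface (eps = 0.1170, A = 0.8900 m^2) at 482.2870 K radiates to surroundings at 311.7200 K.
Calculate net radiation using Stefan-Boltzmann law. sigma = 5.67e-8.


T^4 = 5.4103e+10
Tsurr^4 = 9.4419e+09
Q = 0.1170 * 5.67e-8 * 0.8900 * 4.4661e+10 = 263.6875 W

263.6875 W


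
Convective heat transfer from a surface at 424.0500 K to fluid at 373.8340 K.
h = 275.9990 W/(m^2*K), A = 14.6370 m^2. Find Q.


dT = 50.2160 K
Q = 275.9990 * 14.6370 * 50.2160 = 202862.4644 W

202862.4644 W


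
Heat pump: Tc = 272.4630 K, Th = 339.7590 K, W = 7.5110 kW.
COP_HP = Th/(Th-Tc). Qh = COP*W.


COP = 339.7590 / 67.2960 = 5.0487
Qh = 5.0487 * 7.5110 = 37.9210 kW

COP = 5.0487, Qh = 37.9210 kW


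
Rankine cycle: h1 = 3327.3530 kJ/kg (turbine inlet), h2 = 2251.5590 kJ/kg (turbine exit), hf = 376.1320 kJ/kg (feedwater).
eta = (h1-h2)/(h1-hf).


W = 1075.7940 kJ/kg
Q_in = 2951.2210 kJ/kg
eta = 0.3645 = 36.4525%

eta = 36.4525%


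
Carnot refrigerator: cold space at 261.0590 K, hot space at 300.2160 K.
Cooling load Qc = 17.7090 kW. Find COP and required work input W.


COP = 261.0590 / 39.1570 = 6.6670
W = 17.7090 / 6.6670 = 2.6562 kW

COP = 6.6670, W = 2.6562 kW


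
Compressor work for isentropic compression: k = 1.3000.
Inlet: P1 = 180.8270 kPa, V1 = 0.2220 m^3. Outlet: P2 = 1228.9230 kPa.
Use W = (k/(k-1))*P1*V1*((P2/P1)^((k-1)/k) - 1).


(k-1)/k = 0.2308
(P2/P1)^exp = 1.5562
W = 4.3333 * 180.8270 * 0.2220 * (1.5562 - 1) = 96.7509 kJ

96.7509 kJ


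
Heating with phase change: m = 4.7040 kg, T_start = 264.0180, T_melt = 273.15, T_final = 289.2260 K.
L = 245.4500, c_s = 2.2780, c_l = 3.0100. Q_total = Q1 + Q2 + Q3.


Q1 (sensible, solid) = 4.7040 * 2.2780 * 9.1320 = 97.8559 kJ
Q2 (latent) = 4.7040 * 245.4500 = 1154.5968 kJ
Q3 (sensible, liquid) = 4.7040 * 3.0100 * 16.0760 = 227.6207 kJ
Q_total = 1480.0734 kJ

1480.0734 kJ


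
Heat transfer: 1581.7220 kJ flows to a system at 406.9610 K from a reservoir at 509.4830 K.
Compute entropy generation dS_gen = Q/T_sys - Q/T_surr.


dS_sys = 1581.7220/406.9610 = 3.8867 kJ/K
dS_surr = -1581.7220/509.4830 = -3.1046 kJ/K
dS_gen = 3.8867 - 3.1046 = 0.7821 kJ/K (irreversible)

dS_gen = 0.7821 kJ/K, irreversible


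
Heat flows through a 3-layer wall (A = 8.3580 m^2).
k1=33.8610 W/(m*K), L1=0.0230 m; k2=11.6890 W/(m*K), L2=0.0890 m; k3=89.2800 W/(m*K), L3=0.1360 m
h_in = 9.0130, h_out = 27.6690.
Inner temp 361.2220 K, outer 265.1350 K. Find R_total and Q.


R_conv_in = 1/(9.0130*8.3580) = 0.0133
R_1 = 0.0230/(33.8610*8.3580) = 8.1269e-05
R_2 = 0.0890/(11.6890*8.3580) = 0.0009
R_3 = 0.1360/(89.2800*8.3580) = 0.0002
R_conv_out = 1/(27.6690*8.3580) = 0.0043
R_total = 0.0188 K/W
Q = 96.0870 / 0.0188 = 5118.2249 W

R_total = 0.0188 K/W, Q = 5118.2249 W


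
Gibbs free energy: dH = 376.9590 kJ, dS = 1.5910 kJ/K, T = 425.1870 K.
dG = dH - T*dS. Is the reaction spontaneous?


T*dS = 425.1870 * 1.5910 = 676.4725 kJ
dG = 376.9590 - 676.4725 = -299.5135 kJ (spontaneous)

dG = -299.5135 kJ, spontaneous


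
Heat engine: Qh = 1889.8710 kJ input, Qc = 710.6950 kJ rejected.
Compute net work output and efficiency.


W = 1889.8710 - 710.6950 = 1179.1760 kJ
eta = 1179.1760 / 1889.8710 = 0.6239 = 62.3945%

W = 1179.1760 kJ, eta = 62.3945%


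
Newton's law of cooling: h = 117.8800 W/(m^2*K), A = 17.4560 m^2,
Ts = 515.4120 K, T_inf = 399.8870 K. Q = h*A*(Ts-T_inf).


dT = 115.5250 K
Q = 117.8800 * 17.4560 * 115.5250 = 237717.3267 W

237717.3267 W


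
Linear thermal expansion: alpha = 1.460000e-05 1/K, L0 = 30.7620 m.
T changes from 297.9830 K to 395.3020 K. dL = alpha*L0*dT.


dT = 97.3190 K
dL = 1.460000e-05 * 30.7620 * 97.3190 = 0.043708 m
L_final = 30.805708 m

dL = 0.043708 m


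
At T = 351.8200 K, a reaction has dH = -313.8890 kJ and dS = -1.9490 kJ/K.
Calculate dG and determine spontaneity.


T*dS = 351.8200 * -1.9490 = -685.6972 kJ
dG = -313.8890 + 685.6972 = 371.8082 kJ (non-spontaneous)

dG = 371.8082 kJ, non-spontaneous


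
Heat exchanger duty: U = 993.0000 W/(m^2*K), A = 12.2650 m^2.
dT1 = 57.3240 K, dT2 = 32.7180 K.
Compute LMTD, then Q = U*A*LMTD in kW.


LMTD = 43.8771 K
Q = 993.0000 * 12.2650 * 43.8771 = 534385.2509 W = 534.3853 kW

534.3853 kW


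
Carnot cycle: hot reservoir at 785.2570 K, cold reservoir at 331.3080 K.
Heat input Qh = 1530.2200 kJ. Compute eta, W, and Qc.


eta = 1 - 331.3080/785.2570 = 0.5781
W = 0.5781 * 1530.2200 = 884.6045 kJ
Qc = 1530.2200 - 884.6045 = 645.6155 kJ

eta = 57.8090%, W = 884.6045 kJ, Qc = 645.6155 kJ


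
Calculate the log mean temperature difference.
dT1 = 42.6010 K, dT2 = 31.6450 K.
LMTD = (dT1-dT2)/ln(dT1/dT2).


dT1/dT2 = 1.3462
ln(dT1/dT2) = 0.2973
LMTD = 10.9560 / 0.2973 = 36.8520 K

36.8520 K


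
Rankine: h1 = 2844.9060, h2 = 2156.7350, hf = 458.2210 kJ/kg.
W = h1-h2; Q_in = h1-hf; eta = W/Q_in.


W = 688.1710 kJ/kg
Q_in = 2386.6850 kJ/kg
eta = 0.2883 = 28.8338%

eta = 28.8338%


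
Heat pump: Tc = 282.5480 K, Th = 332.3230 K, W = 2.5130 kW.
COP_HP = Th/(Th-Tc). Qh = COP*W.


COP = 332.3230 / 49.7750 = 6.6765
Qh = 6.6765 * 2.5130 = 16.7781 kW

COP = 6.6765, Qh = 16.7781 kW


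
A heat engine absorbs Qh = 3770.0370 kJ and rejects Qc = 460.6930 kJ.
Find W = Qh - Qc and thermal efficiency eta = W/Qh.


W = 3770.0370 - 460.6930 = 3309.3440 kJ
eta = 3309.3440 / 3770.0370 = 0.8778 = 87.7801%

W = 3309.3440 kJ, eta = 87.7801%


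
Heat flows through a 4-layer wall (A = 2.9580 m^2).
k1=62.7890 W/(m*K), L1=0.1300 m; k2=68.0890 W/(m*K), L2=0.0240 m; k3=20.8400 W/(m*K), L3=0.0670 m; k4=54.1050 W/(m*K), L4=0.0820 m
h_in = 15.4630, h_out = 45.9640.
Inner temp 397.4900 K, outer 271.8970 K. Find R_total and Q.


R_conv_in = 1/(15.4630*2.9580) = 0.0219
R_1 = 0.1300/(62.7890*2.9580) = 0.0007
R_2 = 0.0240/(68.0890*2.9580) = 0.0001
R_3 = 0.0670/(20.8400*2.9580) = 0.0011
R_4 = 0.0820/(54.1050*2.9580) = 0.0005
R_conv_out = 1/(45.9640*2.9580) = 0.0074
R_total = 0.0316 K/W
Q = 125.5930 / 0.0316 = 3969.9044 W

R_total = 0.0316 K/W, Q = 3969.9044 W


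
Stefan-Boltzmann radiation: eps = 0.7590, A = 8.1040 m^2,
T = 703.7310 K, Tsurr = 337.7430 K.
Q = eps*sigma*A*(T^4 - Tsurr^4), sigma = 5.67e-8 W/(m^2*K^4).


T^4 = 2.4526e+11
Tsurr^4 = 1.3012e+10
Q = 0.7590 * 5.67e-8 * 8.1040 * 2.3225e+11 = 80998.3514 W

80998.3514 W


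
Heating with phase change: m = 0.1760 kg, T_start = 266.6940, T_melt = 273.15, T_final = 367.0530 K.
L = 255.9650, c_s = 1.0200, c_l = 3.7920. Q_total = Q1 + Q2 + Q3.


Q1 (sensible, solid) = 0.1760 * 1.0200 * 6.4560 = 1.1590 kJ
Q2 (latent) = 0.1760 * 255.9650 = 45.0498 kJ
Q3 (sensible, liquid) = 0.1760 * 3.7920 * 93.9030 = 62.6701 kJ
Q_total = 108.8789 kJ

108.8789 kJ


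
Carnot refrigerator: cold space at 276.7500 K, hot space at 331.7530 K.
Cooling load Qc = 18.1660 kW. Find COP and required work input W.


COP = 276.7500 / 55.0030 = 5.0315
W = 18.1660 / 5.0315 = 3.6104 kW

COP = 5.0315, W = 3.6104 kW


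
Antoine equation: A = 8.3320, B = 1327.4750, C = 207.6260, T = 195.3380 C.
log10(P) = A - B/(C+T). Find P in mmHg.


C+T = 402.9640
B/(C+T) = 3.2943
log10(P) = 8.3320 - 3.2943 = 5.0377
P = 10^5.0377 = 109074.4651 mmHg

109074.4651 mmHg


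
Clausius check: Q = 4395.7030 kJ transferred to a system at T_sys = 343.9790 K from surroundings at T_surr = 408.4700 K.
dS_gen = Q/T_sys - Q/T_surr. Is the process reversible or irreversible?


dS_sys = 4395.7030/343.9790 = 12.7790 kJ/K
dS_surr = -4395.7030/408.4700 = -10.7614 kJ/K
dS_gen = 12.7790 - 10.7614 = 2.0176 kJ/K (irreversible)

dS_gen = 2.0176 kJ/K, irreversible


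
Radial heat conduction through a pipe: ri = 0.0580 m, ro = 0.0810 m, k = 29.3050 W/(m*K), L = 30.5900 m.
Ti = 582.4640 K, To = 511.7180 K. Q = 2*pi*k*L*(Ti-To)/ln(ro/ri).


dT = 70.7460 K
ln(ro/ri) = 0.3340
Q = 2*pi*29.3050*30.5900*70.7460 / 0.3340 = 1193022.1445 W

1193022.1445 W


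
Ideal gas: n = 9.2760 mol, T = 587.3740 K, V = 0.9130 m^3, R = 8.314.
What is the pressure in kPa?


P = nRT/V = 9.2760 * 8.314 * 587.3740 / 0.9130
= 45298.6729 / 0.9130 = 49615.1948 Pa = 49.6152 kPa

49.6152 kPa


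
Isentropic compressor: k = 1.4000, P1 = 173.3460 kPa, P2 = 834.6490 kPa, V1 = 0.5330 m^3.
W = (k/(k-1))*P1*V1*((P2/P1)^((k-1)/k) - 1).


(k-1)/k = 0.2857
(P2/P1)^exp = 1.5668
W = 3.5000 * 173.3460 * 0.5330 * (1.5668 - 1) = 183.3043 kJ

183.3043 kJ


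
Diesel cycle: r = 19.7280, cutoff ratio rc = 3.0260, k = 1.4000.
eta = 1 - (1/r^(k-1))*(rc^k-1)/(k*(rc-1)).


r^(k-1) = 3.2963
rc^k = 4.7121
eta = 0.6030 = 60.2972%

60.2972%


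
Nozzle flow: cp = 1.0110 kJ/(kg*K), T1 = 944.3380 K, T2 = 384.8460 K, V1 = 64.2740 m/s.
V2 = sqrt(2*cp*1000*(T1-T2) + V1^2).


dT = 559.4920 K
2*cp*1000*dT = 1131292.8240
V1^2 = 4131.1471
V2 = sqrt(1135423.9711) = 1065.5627 m/s

1065.5627 m/s


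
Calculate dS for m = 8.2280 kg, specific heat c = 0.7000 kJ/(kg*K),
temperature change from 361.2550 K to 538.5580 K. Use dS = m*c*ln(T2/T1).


T2/T1 = 1.4908
ln(T2/T1) = 0.3993
dS = 8.2280 * 0.7000 * 0.3993 = 2.2999 kJ/K

2.2999 kJ/K


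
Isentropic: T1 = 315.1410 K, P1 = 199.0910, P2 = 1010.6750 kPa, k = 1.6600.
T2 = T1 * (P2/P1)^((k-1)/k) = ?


(k-1)/k = 0.3976
(P2/P1)^exp = 1.9078
T2 = 315.1410 * 1.9078 = 601.2135 K

601.2135 K


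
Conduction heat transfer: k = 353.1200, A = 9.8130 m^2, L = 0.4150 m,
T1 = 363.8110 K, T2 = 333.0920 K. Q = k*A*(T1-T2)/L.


dT = 30.7190 K
Q = 353.1200 * 9.8130 * 30.7190 / 0.4150 = 256497.4736 W

256497.4736 W


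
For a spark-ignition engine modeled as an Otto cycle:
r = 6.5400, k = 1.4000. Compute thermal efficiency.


r^(k-1) = 2.1195
eta = 1 - 1/2.1195 = 0.5282 = 52.8188%

52.8188%


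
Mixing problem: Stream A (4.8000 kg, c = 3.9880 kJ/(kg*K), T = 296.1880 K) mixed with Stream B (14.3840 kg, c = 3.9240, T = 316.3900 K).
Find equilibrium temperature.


num = 23527.6917
den = 75.5852
Tf = 311.2737 K

311.2737 K


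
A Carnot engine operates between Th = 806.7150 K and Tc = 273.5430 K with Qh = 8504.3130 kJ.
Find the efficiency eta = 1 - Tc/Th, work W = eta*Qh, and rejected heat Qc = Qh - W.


eta = 1 - 273.5430/806.7150 = 0.6609
W = 0.6609 * 8504.3130 = 5620.6486 kJ
Qc = 8504.3130 - 5620.6486 = 2883.6644 kJ

eta = 66.0917%, W = 5620.6486 kJ, Qc = 2883.6644 kJ


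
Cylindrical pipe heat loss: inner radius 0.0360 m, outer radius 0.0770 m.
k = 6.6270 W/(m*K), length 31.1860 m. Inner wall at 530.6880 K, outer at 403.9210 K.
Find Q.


dT = 126.7670 K
ln(ro/ri) = 0.7603
Q = 2*pi*6.6270*31.1860*126.7670 / 0.7603 = 216513.7373 W

216513.7373 W


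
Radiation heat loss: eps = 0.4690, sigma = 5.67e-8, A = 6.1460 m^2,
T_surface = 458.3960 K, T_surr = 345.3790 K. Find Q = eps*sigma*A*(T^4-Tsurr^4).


T^4 = 4.4153e+10
Tsurr^4 = 1.4229e+10
Q = 0.4690 * 5.67e-8 * 6.1460 * 2.9924e+10 = 4890.6680 W

4890.6680 W


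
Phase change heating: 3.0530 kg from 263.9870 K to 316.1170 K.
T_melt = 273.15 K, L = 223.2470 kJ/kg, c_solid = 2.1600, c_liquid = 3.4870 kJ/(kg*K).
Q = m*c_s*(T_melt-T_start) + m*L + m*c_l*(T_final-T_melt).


Q1 (sensible, solid) = 3.0530 * 2.1600 * 9.1630 = 60.4252 kJ
Q2 (latent) = 3.0530 * 223.2470 = 681.5731 kJ
Q3 (sensible, liquid) = 3.0530 * 3.4870 * 42.9670 = 457.4186 kJ
Q_total = 1199.4169 kJ

1199.4169 kJ


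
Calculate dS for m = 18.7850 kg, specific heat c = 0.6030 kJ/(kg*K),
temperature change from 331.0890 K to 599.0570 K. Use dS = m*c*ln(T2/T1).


T2/T1 = 1.8094
ln(T2/T1) = 0.5930
dS = 18.7850 * 0.6030 * 0.5930 = 6.7168 kJ/K

6.7168 kJ/K


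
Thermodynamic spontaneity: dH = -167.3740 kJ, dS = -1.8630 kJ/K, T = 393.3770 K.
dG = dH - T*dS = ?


T*dS = 393.3770 * -1.8630 = -732.8614 kJ
dG = -167.3740 + 732.8614 = 565.4874 kJ (non-spontaneous)

dG = 565.4874 kJ, non-spontaneous


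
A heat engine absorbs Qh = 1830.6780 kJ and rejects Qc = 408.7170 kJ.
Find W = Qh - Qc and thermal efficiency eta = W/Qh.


W = 1830.6780 - 408.7170 = 1421.9610 kJ
eta = 1421.9610 / 1830.6780 = 0.7767 = 77.6740%

W = 1421.9610 kJ, eta = 77.6740%


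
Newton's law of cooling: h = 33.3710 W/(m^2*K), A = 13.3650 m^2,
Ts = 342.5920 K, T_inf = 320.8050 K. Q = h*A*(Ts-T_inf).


dT = 21.7870 K
Q = 33.3710 * 13.3650 * 21.7870 = 9717.0764 W

9717.0764 W


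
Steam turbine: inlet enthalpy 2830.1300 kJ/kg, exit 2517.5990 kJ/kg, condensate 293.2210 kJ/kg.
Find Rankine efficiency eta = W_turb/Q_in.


W = 312.5310 kJ/kg
Q_in = 2536.9090 kJ/kg
eta = 0.1232 = 12.3194%

eta = 12.3194%


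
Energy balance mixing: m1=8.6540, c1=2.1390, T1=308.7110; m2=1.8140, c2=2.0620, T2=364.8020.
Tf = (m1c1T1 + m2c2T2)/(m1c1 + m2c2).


num = 7079.0505
den = 22.2514
Tf = 318.1399 K

318.1399 K


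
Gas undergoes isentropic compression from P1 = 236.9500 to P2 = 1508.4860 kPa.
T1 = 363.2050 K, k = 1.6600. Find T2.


(k-1)/k = 0.3976
(P2/P1)^exp = 2.0875
T2 = 363.2050 * 2.0875 = 758.1735 K

758.1735 K


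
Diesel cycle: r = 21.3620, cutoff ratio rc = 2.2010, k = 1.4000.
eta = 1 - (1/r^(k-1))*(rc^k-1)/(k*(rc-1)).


r^(k-1) = 3.4030
rc^k = 3.0176
eta = 0.6474 = 64.7372%

64.7372%


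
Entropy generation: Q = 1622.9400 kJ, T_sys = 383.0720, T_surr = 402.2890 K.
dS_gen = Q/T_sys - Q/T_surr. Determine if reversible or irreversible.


dS_sys = 1622.9400/383.0720 = 4.2366 kJ/K
dS_surr = -1622.9400/402.2890 = -4.0343 kJ/K
dS_gen = 4.2366 - 4.0343 = 0.2024 kJ/K (irreversible)

dS_gen = 0.2024 kJ/K, irreversible


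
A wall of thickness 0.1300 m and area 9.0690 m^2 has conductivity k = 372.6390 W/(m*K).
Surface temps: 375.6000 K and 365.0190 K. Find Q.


dT = 10.5810 K
Q = 372.6390 * 9.0690 * 10.5810 / 0.1300 = 275062.2997 W

275062.2997 W


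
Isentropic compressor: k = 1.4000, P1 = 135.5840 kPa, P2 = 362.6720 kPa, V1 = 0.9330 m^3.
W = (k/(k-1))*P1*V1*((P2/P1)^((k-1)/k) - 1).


(k-1)/k = 0.2857
(P2/P1)^exp = 1.3246
W = 3.5000 * 135.5840 * 0.9330 * (1.3246 - 1) = 143.7200 kJ

143.7200 kJ


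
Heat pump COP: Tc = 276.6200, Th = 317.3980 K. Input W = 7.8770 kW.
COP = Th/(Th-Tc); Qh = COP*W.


COP = 317.3980 / 40.7780 = 7.7836
Qh = 7.7836 * 7.8770 = 61.3111 kW

COP = 7.7836, Qh = 61.3111 kW


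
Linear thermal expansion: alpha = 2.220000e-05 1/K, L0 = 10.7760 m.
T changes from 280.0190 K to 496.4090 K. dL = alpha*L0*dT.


dT = 216.3900 K
dL = 2.220000e-05 * 10.7760 * 216.3900 = 0.051766 m
L_final = 10.827766 m

dL = 0.051766 m


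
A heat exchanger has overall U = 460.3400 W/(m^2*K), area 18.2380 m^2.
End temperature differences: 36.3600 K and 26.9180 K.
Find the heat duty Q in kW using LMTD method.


LMTD = 31.4028 K
Q = 460.3400 * 18.2380 * 31.4028 = 263647.6817 W = 263.6477 kW

263.6477 kW


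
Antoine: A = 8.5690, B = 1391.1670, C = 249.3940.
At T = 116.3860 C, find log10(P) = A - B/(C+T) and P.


C+T = 365.7800
B/(C+T) = 3.8033
log10(P) = 8.5690 - 3.8033 = 4.7657
P = 10^4.7657 = 58305.7167 mmHg

58305.7167 mmHg


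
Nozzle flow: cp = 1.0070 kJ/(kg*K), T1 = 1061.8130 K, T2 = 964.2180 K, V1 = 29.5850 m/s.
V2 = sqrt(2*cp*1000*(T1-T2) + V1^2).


dT = 97.5950 K
2*cp*1000*dT = 196556.3300
V1^2 = 875.2722
V2 = sqrt(197431.6022) = 444.3328 m/s

444.3328 m/s


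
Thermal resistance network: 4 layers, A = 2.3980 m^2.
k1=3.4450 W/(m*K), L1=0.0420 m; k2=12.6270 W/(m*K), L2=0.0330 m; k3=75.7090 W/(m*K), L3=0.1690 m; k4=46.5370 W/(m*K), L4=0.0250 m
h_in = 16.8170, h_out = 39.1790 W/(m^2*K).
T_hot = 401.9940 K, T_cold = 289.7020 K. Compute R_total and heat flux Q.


R_conv_in = 1/(16.8170*2.3980) = 0.0248
R_1 = 0.0420/(3.4450*2.3980) = 0.0051
R_2 = 0.0330/(12.6270*2.3980) = 0.0011
R_3 = 0.1690/(75.7090*2.3980) = 0.0009
R_4 = 0.0250/(46.5370*2.3980) = 0.0002
R_conv_out = 1/(39.1790*2.3980) = 0.0106
R_total = 0.0428 K/W
Q = 112.2920 / 0.0428 = 2625.4974 W

R_total = 0.0428 K/W, Q = 2625.4974 W


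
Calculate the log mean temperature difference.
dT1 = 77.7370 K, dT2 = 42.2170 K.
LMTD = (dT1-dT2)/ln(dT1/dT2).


dT1/dT2 = 1.8414
ln(dT1/dT2) = 0.6105
LMTD = 35.5200 / 0.6105 = 58.1810 K

58.1810 K


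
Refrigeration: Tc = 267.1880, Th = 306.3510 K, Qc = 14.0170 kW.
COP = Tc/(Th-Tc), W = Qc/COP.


COP = 267.1880 / 39.1630 = 6.8225
W = 14.0170 / 6.8225 = 2.0545 kW

COP = 6.8225, W = 2.0545 kW


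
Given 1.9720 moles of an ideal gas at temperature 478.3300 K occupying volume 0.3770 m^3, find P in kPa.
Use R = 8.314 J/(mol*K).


P = nRT/V = 1.9720 * 8.314 * 478.3300 / 0.3770
= 7842.3198 / 0.3770 = 20801.9094 Pa = 20.8019 kPa

20.8019 kPa


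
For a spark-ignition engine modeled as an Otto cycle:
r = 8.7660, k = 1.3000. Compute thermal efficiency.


r^(k-1) = 1.9180
eta = 1 - 1/1.9180 = 0.4786 = 47.8614%

47.8614%


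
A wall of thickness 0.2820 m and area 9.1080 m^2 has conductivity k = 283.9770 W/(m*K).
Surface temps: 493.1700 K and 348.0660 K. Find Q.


dT = 145.1040 K
Q = 283.9770 * 9.1080 * 145.1040 / 0.2820 = 1330872.5423 W

1330872.5423 W


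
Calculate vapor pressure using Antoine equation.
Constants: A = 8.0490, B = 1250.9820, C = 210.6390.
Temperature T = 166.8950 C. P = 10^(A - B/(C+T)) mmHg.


C+T = 377.5340
B/(C+T) = 3.3136
log10(P) = 8.0490 - 3.3136 = 4.7354
P = 10^4.7354 = 54379.9542 mmHg

54379.9542 mmHg


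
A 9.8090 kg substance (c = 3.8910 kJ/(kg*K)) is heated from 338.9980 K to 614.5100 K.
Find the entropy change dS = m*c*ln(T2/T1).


T2/T1 = 1.8127
ln(T2/T1) = 0.5948
dS = 9.8090 * 3.8910 * 0.5948 = 22.7028 kJ/K

22.7028 kJ/K


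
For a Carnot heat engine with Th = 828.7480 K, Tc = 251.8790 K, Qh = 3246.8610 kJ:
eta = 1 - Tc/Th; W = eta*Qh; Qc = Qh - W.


eta = 1 - 251.8790/828.7480 = 0.6961
W = 0.6961 * 3246.8610 = 2260.0519 kJ
Qc = 3246.8610 - 2260.0519 = 986.8091 kJ

eta = 69.6073%, W = 2260.0519 kJ, Qc = 986.8091 kJ


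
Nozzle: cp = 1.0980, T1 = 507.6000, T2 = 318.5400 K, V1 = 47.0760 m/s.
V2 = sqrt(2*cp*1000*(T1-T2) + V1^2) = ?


dT = 189.0600 K
2*cp*1000*dT = 415175.7600
V1^2 = 2216.1498
V2 = sqrt(417391.9098) = 646.0588 m/s

646.0588 m/s


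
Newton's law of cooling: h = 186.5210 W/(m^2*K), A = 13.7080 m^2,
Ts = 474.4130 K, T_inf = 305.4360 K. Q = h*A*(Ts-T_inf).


dT = 168.9770 K
Q = 186.5210 * 13.7080 * 168.9770 = 432045.4406 W

432045.4406 W


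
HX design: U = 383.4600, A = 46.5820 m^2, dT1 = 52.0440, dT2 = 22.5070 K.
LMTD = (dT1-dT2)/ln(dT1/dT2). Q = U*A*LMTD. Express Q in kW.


LMTD = 35.2360 K
Q = 383.4600 * 46.5820 * 35.2360 = 629396.3366 W = 629.3963 kW

629.3963 kW


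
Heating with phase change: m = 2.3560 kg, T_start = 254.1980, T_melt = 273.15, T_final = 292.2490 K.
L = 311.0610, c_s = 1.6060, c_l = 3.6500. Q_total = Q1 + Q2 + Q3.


Q1 (sensible, solid) = 2.3560 * 1.6060 * 18.9520 = 71.7094 kJ
Q2 (latent) = 2.3560 * 311.0610 = 732.8597 kJ
Q3 (sensible, liquid) = 2.3560 * 3.6500 * 19.0990 = 164.2399 kJ
Q_total = 968.8090 kJ

968.8090 kJ


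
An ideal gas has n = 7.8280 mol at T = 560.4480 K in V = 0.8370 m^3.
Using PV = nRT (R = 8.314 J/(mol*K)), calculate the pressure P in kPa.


P = nRT/V = 7.8280 * 8.314 * 560.4480 / 0.8370
= 36475.0723 / 0.8370 = 43578.3420 Pa = 43.5783 kPa

43.5783 kPa


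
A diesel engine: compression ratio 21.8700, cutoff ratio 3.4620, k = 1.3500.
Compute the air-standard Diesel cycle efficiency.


r^(k-1) = 2.9441
rc^k = 5.3468
eta = 0.5558 = 55.5780%

55.5780%


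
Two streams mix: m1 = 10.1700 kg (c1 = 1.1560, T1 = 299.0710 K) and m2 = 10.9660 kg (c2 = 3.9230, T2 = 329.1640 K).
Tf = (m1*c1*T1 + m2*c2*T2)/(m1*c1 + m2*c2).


num = 17676.5437
den = 54.7761
Tf = 322.7052 K

322.7052 K


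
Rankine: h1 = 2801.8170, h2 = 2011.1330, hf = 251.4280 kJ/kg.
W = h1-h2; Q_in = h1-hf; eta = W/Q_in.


W = 790.6840 kJ/kg
Q_in = 2550.3890 kJ/kg
eta = 0.3100 = 31.0025%

eta = 31.0025%


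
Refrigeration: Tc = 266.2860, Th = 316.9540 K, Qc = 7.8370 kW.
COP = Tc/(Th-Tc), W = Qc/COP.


COP = 266.2860 / 50.6680 = 5.2555
W = 7.8370 / 5.2555 = 1.4912 kW

COP = 5.2555, W = 1.4912 kW


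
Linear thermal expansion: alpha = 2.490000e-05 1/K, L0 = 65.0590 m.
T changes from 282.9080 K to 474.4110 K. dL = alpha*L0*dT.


dT = 191.5030 K
dL = 2.490000e-05 * 65.0590 * 191.5030 = 0.310229 m
L_final = 65.369229 m

dL = 0.310229 m


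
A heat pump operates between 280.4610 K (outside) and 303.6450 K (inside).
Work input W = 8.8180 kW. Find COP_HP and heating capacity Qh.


COP = 303.6450 / 23.1840 = 13.0972
Qh = 13.0972 * 8.8180 = 115.4909 kW

COP = 13.0972, Qh = 115.4909 kW


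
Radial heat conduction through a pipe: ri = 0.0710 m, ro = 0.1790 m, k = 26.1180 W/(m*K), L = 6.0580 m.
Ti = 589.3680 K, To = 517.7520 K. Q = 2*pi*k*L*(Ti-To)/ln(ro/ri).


dT = 71.6160 K
ln(ro/ri) = 0.9247
Q = 2*pi*26.1180*6.0580*71.6160 / 0.9247 = 76993.7501 W

76993.7501 W


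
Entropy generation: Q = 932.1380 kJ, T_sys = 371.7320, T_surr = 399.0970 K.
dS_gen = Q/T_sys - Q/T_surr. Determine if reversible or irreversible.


dS_sys = 932.1380/371.7320 = 2.5076 kJ/K
dS_surr = -932.1380/399.0970 = -2.3356 kJ/K
dS_gen = 2.5076 - 2.3356 = 0.1719 kJ/K (irreversible)

dS_gen = 0.1719 kJ/K, irreversible


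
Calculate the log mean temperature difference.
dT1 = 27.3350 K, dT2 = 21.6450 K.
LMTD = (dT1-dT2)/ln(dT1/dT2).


dT1/dT2 = 1.2629
ln(dT1/dT2) = 0.2334
LMTD = 5.6900 / 0.2334 = 24.3794 K

24.3794 K


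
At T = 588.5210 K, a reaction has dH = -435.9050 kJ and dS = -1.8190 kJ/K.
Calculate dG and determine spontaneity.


T*dS = 588.5210 * -1.8190 = -1070.5197 kJ
dG = -435.9050 + 1070.5197 = 634.6147 kJ (non-spontaneous)

dG = 634.6147 kJ, non-spontaneous


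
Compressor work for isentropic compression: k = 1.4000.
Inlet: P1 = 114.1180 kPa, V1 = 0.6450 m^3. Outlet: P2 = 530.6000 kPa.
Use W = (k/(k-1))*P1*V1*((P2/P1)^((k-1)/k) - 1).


(k-1)/k = 0.2857
(P2/P1)^exp = 1.5513
W = 3.5000 * 114.1180 * 0.6450 * (1.5513 - 1) = 142.0208 kJ

142.0208 kJ


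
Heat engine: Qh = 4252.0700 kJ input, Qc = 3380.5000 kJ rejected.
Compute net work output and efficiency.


W = 4252.0700 - 3380.5000 = 871.5700 kJ
eta = 871.5700 / 4252.0700 = 0.2050 = 20.4975%

W = 871.5700 kJ, eta = 20.4975%


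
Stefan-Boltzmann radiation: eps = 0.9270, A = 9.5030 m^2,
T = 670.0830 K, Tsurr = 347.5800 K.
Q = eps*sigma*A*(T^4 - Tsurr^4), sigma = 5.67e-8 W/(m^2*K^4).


T^4 = 2.0161e+11
Tsurr^4 = 1.4596e+10
Q = 0.9270 * 5.67e-8 * 9.5030 * 1.8702e+11 = 93411.7061 W

93411.7061 W


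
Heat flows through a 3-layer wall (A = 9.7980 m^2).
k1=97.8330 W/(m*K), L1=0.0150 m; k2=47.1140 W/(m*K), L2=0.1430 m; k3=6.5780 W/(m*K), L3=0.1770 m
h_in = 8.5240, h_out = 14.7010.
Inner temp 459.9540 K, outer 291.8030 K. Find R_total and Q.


R_conv_in = 1/(8.5240*9.7980) = 0.0120
R_1 = 0.0150/(97.8330*9.7980) = 1.5648e-05
R_2 = 0.1430/(47.1140*9.7980) = 0.0003
R_3 = 0.1770/(6.5780*9.7980) = 0.0027
R_conv_out = 1/(14.7010*9.7980) = 0.0069
R_total = 0.0220 K/W
Q = 168.1510 / 0.0220 = 7647.5277 W

R_total = 0.0220 K/W, Q = 7647.5277 W


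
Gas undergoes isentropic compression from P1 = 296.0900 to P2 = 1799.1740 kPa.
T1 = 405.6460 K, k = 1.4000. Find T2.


(k-1)/k = 0.2857
(P2/P1)^exp = 1.6746
T2 = 405.6460 * 1.6746 = 679.2772 K

679.2772 K


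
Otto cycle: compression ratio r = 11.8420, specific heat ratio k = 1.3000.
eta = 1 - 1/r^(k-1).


r^(k-1) = 2.0991
eta = 1 - 1/2.0991 = 0.5236 = 52.3599%

52.3599%


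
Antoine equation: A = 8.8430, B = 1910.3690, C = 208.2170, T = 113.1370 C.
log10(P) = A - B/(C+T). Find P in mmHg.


C+T = 321.3540
B/(C+T) = 5.9447
log10(P) = 8.8430 - 5.9447 = 2.8983
P = 10^2.8983 = 791.1350 mmHg

791.1350 mmHg


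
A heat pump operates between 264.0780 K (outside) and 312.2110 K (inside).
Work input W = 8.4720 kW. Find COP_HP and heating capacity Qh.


COP = 312.2110 / 48.1330 = 6.4864
Qh = 6.4864 * 8.4720 = 54.9530 kW

COP = 6.4864, Qh = 54.9530 kW


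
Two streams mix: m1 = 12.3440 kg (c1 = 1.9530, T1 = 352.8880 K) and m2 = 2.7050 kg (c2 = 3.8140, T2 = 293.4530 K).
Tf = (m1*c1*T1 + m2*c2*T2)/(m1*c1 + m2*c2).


num = 11534.8811
den = 34.4247
Tf = 335.0757 K

335.0757 K


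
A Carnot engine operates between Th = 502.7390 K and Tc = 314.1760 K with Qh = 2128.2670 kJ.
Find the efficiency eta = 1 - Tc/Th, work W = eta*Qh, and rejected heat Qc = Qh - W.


eta = 1 - 314.1760/502.7390 = 0.3751
W = 0.3751 * 2128.2670 = 798.2520 kJ
Qc = 2128.2670 - 798.2520 = 1330.0150 kJ

eta = 37.5071%, W = 798.2520 kJ, Qc = 1330.0150 kJ


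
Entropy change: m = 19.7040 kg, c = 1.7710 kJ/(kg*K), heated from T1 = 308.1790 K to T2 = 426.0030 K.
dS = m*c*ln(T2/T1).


T2/T1 = 1.3823
ln(T2/T1) = 0.3238
dS = 19.7040 * 1.7710 * 0.3238 = 11.2981 kJ/K

11.2981 kJ/K


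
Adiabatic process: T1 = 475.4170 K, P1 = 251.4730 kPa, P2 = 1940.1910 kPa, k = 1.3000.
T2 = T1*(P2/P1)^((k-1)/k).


(k-1)/k = 0.2308
(P2/P1)^exp = 1.6024
T2 = 475.4170 * 1.6024 = 761.8132 K

761.8132 K


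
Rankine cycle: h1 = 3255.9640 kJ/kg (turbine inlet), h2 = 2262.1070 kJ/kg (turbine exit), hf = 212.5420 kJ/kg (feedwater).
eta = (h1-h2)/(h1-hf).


W = 993.8570 kJ/kg
Q_in = 3043.4220 kJ/kg
eta = 0.3266 = 32.6559%

eta = 32.6559%


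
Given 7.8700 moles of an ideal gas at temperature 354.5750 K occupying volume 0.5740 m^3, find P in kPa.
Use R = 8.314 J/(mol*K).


P = nRT/V = 7.8700 * 8.314 * 354.5750 / 0.5740
= 23200.2606 / 0.5740 = 40418.5726 Pa = 40.4186 kPa

40.4186 kPa


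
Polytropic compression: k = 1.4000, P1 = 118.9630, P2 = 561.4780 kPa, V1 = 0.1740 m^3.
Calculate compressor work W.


(k-1)/k = 0.2857
(P2/P1)^exp = 1.5579
W = 3.5000 * 118.9630 * 0.1740 * (1.5579 - 1) = 40.4214 kJ

40.4214 kJ


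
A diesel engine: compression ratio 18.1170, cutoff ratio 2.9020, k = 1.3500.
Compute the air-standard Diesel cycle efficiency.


r^(k-1) = 2.7563
rc^k = 4.2135
eta = 0.5460 = 54.5952%

54.5952%


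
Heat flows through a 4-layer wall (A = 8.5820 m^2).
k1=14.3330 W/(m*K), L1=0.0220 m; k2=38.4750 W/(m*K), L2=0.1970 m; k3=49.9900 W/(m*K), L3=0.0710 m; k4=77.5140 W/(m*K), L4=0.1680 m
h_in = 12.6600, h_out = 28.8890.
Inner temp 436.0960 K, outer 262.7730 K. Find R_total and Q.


R_conv_in = 1/(12.6600*8.5820) = 0.0092
R_1 = 0.0220/(14.3330*8.5820) = 0.0002
R_2 = 0.1970/(38.4750*8.5820) = 0.0006
R_3 = 0.0710/(49.9900*8.5820) = 0.0002
R_4 = 0.1680/(77.5140*8.5820) = 0.0003
R_conv_out = 1/(28.8890*8.5820) = 0.0040
R_total = 0.0144 K/W
Q = 173.3230 / 0.0144 = 12010.4526 W

R_total = 0.0144 K/W, Q = 12010.4526 W


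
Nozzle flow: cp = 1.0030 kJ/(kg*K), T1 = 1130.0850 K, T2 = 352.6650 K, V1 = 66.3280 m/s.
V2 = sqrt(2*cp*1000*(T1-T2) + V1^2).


dT = 777.4200 K
2*cp*1000*dT = 1559504.5200
V1^2 = 4399.4036
V2 = sqrt(1563903.9236) = 1250.5614 m/s

1250.5614 m/s


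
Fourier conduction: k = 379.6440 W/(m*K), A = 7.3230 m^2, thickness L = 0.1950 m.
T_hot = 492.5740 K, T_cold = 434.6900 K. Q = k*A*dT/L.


dT = 57.8840 K
Q = 379.6440 * 7.3230 * 57.8840 / 0.1950 = 825257.5347 W

825257.5347 W


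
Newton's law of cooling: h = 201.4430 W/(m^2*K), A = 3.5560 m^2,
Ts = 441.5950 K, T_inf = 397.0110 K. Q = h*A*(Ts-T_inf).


dT = 44.5840 K
Q = 201.4430 * 3.5560 * 44.5840 = 31936.9150 W

31936.9150 W


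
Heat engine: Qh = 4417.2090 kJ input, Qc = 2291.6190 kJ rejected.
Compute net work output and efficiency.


W = 4417.2090 - 2291.6190 = 2125.5900 kJ
eta = 2125.5900 / 4417.2090 = 0.4812 = 48.1207%

W = 2125.5900 kJ, eta = 48.1207%


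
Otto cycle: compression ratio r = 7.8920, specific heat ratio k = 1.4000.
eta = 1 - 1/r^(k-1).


r^(k-1) = 2.2849
eta = 1 - 1/2.2849 = 0.5624 = 56.2352%

56.2352%


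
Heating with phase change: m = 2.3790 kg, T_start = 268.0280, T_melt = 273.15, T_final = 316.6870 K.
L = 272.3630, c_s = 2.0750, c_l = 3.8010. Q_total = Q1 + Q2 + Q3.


Q1 (sensible, solid) = 2.3790 * 2.0750 * 5.1220 = 25.2844 kJ
Q2 (latent) = 2.3790 * 272.3630 = 647.9516 kJ
Q3 (sensible, liquid) = 2.3790 * 3.8010 * 43.5370 = 393.6868 kJ
Q_total = 1066.9227 kJ

1066.9227 kJ


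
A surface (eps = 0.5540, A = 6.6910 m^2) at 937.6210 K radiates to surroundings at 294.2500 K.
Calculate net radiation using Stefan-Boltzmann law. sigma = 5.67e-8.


T^4 = 7.7288e+11
Tsurr^4 = 7.4966e+09
Q = 0.5540 * 5.67e-8 * 6.6910 * 7.6538e+11 = 160864.4520 W

160864.4520 W


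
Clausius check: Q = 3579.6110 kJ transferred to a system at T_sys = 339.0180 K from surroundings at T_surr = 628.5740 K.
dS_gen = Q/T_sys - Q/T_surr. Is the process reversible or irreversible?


dS_sys = 3579.6110/339.0180 = 10.5588 kJ/K
dS_surr = -3579.6110/628.5740 = -5.6948 kJ/K
dS_gen = 10.5588 - 5.6948 = 4.8640 kJ/K (irreversible)

dS_gen = 4.8640 kJ/K, irreversible


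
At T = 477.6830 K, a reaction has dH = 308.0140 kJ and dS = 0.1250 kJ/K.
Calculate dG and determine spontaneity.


T*dS = 477.6830 * 0.1250 = 59.7104 kJ
dG = 308.0140 - 59.7104 = 248.3036 kJ (non-spontaneous)

dG = 248.3036 kJ, non-spontaneous


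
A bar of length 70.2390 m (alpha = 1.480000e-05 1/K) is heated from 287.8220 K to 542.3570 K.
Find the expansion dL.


dT = 254.5350 K
dL = 1.480000e-05 * 70.2390 * 254.5350 = 0.264599 m
L_final = 70.503599 m

dL = 0.264599 m


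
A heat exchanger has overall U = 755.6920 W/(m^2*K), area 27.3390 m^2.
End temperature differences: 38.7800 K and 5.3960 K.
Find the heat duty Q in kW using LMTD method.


LMTD = 16.9269 K
Q = 755.6920 * 27.3390 * 16.9269 = 349707.2055 W = 349.7072 kW

349.7072 kW


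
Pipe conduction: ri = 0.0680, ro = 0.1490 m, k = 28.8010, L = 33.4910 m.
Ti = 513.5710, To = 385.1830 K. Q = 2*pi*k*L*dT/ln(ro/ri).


dT = 128.3880 K
ln(ro/ri) = 0.7844
Q = 2*pi*28.8010*33.4910*128.3880 / 0.7844 = 991930.0061 W

991930.0061 W


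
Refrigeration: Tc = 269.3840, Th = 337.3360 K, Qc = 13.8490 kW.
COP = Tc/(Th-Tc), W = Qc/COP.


COP = 269.3840 / 67.9520 = 3.9643
W = 13.8490 / 3.9643 = 3.4934 kW

COP = 3.9643, W = 3.4934 kW


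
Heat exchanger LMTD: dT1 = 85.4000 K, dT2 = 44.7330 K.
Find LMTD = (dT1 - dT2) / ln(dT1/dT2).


dT1/dT2 = 1.9091
ln(dT1/dT2) = 0.6466
LMTD = 40.6670 / 0.6466 = 62.8902 K

62.8902 K


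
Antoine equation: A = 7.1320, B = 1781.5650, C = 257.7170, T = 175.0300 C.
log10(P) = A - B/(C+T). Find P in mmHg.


C+T = 432.7470
B/(C+T) = 4.1169
log10(P) = 7.1320 - 4.1169 = 3.0151
P = 10^3.0151 = 1035.4418 mmHg

1035.4418 mmHg


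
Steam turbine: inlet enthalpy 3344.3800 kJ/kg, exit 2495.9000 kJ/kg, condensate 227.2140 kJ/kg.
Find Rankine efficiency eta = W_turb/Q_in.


W = 848.4800 kJ/kg
Q_in = 3117.1660 kJ/kg
eta = 0.2722 = 27.2196%

eta = 27.2196%


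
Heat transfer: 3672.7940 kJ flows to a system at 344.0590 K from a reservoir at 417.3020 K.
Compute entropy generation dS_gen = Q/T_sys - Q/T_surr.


dS_sys = 3672.7940/344.0590 = 10.6749 kJ/K
dS_surr = -3672.7940/417.3020 = -8.8013 kJ/K
dS_gen = 10.6749 - 8.8013 = 1.8736 kJ/K (irreversible)

dS_gen = 1.8736 kJ/K, irreversible


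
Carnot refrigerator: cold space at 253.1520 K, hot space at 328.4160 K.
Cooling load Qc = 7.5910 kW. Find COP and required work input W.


COP = 253.1520 / 75.2640 = 3.3635
W = 7.5910 / 3.3635 = 2.2569 kW

COP = 3.3635, W = 2.2569 kW


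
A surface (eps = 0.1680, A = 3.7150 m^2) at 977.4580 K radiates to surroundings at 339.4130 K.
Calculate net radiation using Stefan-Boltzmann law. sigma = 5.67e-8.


T^4 = 9.1284e+11
Tsurr^4 = 1.3271e+10
Q = 0.1680 * 5.67e-8 * 3.7150 * 8.9956e+11 = 31833.4138 W

31833.4138 W


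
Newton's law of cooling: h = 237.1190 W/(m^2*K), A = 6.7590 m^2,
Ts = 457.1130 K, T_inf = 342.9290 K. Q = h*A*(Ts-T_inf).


dT = 114.1840 K
Q = 237.1190 * 6.7590 * 114.1840 = 183001.2491 W

183001.2491 W


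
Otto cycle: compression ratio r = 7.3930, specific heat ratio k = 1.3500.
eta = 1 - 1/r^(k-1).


r^(k-1) = 2.0141
eta = 1 - 1/2.0141 = 0.5035 = 50.3507%

50.3507%


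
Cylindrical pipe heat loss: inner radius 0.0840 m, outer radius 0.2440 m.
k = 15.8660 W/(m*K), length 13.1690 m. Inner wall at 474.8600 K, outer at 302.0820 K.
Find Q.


dT = 172.7780 K
ln(ro/ri) = 1.0664
Q = 2*pi*15.8660*13.1690*172.7780 / 1.0664 = 212710.1453 W

212710.1453 W


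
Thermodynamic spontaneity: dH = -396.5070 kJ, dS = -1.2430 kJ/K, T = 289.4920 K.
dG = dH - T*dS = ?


T*dS = 289.4920 * -1.2430 = -359.8386 kJ
dG = -396.5070 + 359.8386 = -36.6684 kJ (spontaneous)

dG = -36.6684 kJ, spontaneous


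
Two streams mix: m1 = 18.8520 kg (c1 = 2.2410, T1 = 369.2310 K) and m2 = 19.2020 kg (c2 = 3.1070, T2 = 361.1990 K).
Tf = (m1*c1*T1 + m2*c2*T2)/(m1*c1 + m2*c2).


num = 37148.3788
den = 101.9079
Tf = 364.5288 K

364.5288 K


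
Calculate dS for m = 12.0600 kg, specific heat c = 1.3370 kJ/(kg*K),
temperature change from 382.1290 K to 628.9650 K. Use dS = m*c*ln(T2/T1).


T2/T1 = 1.6459
ln(T2/T1) = 0.4983
dS = 12.0600 * 1.3370 * 0.4983 = 8.0350 kJ/K

8.0350 kJ/K


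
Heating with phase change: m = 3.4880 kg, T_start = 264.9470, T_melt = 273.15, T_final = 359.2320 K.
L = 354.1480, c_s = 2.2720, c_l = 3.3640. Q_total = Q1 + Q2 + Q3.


Q1 (sensible, solid) = 3.4880 * 2.2720 * 8.2030 = 65.0066 kJ
Q2 (latent) = 3.4880 * 354.1480 = 1235.2682 kJ
Q3 (sensible, liquid) = 3.4880 * 3.3640 * 86.0820 = 1010.0545 kJ
Q_total = 2310.3293 kJ

2310.3293 kJ


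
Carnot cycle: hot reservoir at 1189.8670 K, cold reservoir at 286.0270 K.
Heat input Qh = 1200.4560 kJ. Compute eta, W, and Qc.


eta = 1 - 286.0270/1189.8670 = 0.7596
W = 0.7596 * 1200.4560 = 911.8836 kJ
Qc = 1200.4560 - 911.8836 = 288.5724 kJ

eta = 75.9614%, W = 911.8836 kJ, Qc = 288.5724 kJ


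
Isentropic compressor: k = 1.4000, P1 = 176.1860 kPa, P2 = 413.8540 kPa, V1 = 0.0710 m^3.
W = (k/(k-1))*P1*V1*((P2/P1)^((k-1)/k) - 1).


(k-1)/k = 0.2857
(P2/P1)^exp = 1.2763
W = 3.5000 * 176.1860 * 0.0710 * (1.2763 - 1) = 12.0985 kJ

12.0985 kJ


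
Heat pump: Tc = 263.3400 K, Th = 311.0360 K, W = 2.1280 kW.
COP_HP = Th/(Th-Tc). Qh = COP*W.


COP = 311.0360 / 47.6960 = 6.5212
Qh = 6.5212 * 2.1280 = 13.8772 kW

COP = 6.5212, Qh = 13.8772 kW


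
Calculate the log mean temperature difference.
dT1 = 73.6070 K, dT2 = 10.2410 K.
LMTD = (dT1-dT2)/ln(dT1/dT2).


dT1/dT2 = 7.1875
ln(dT1/dT2) = 1.9723
LMTD = 63.3660 / 1.9723 = 32.1273 K

32.1273 K


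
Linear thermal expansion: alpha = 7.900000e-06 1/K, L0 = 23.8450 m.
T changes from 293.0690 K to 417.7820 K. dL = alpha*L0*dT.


dT = 124.7130 K
dL = 7.900000e-06 * 23.8450 * 124.7130 = 0.023493 m
L_final = 23.868493 m

dL = 0.023493 m


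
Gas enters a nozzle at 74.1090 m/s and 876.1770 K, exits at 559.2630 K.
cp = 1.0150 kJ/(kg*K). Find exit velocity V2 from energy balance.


dT = 316.9140 K
2*cp*1000*dT = 643335.4200
V1^2 = 5492.1439
V2 = sqrt(648827.5639) = 805.4983 m/s

805.4983 m/s


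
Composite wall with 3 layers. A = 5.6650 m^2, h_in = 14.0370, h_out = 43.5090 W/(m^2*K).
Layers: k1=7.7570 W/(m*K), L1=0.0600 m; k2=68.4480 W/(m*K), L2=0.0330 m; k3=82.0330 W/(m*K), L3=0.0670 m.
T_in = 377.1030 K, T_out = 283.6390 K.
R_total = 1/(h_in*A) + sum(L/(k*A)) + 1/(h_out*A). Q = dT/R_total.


R_conv_in = 1/(14.0370*5.6650) = 0.0126
R_1 = 0.0600/(7.7570*5.6650) = 0.0014
R_2 = 0.0330/(68.4480*5.6650) = 8.5105e-05
R_3 = 0.0670/(82.0330*5.6650) = 0.0001
R_conv_out = 1/(43.5090*5.6650) = 0.0041
R_total = 0.0182 K/W
Q = 93.4640 / 0.0182 = 5127.6831 W

R_total = 0.0182 K/W, Q = 5127.6831 W
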